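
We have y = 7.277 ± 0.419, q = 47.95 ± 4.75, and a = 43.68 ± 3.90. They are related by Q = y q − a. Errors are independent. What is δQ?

Let p = y·q = 348.9. δp/p = √((1·δy/y)² + (1·δq/q)²) = √(0.00332 + 0.00981) = 0.115, so δp = 40.0.
Q = p − a: δQ = √(δp² + δa²) = √(1600 + 15.2) = 40.2

40.2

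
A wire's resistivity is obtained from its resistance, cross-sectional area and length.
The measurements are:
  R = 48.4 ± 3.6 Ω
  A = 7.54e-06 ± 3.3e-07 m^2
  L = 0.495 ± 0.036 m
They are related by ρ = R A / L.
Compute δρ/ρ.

ρ is a product of powers, so relative uncertainties combine in quadrature:
  (1·δR/R)² = (1×0.0744)² = 0.00553;  (1·δA/A)² = (1×0.0438)² = 0.00192;  (-1·δL/L)² = (-1×0.0727)² = 0.00529
δρ/ρ = √(0.0127) = 0.113

0.113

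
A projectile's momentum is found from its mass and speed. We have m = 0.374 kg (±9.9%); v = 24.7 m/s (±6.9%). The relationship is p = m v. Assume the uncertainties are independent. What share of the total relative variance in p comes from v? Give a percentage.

(δp/p)² = (1·δm/m)² + (1·δv/v)²
  m term: (1×0.0990)² = 0.00980
  v term: (1×0.0690)² = 0.00476
Total = 0.0146. Share from v = 0.00476/0.0146 = 0.327.

32.7%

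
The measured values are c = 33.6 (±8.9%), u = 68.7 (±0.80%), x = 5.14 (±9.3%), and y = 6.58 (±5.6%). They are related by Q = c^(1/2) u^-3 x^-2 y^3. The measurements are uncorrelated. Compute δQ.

4.93e-05

Each factor contributes (exponent × relative error)² to (δQ/Q)²:
  (½·δc/c)² = (0.5×0.0890)² = 0.00198;  (-3·δu/u)² = (-3×0.00800)² = 0.000576;  (-2·δx/x)² = (-2×0.0930)² = 0.0346;  (3·δy/y)² = (3×0.0560)² = 0.0282
δQ/Q = √(0.0654) = 0.256
Q = 0.000193, so δQ = 0.256 × 0.000193 = 4.93e-05.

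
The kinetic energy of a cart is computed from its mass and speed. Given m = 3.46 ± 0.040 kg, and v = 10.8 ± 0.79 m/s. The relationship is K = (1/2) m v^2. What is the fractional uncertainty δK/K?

K is a product of powers, so relative uncertainties combine in quadrature:
  (1·δm/m)² = (1×0.0116)² = 0.000134;  (2·δv/v)² = (2×0.0731)² = 0.0214
δK/K = √(0.0215) = 0.147

0.147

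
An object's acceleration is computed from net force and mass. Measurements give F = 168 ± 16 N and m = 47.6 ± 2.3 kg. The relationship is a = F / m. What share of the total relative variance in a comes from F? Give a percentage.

79.5%

(δa/a)² = (1·δF/F)² + (-1·δm/m)²
  F term: (1×0.0952)² = 0.00907
  m term: (-1×0.0483)² = 0.00233
Total = 0.0114. Share from F = 0.00907/0.0114 = 0.795.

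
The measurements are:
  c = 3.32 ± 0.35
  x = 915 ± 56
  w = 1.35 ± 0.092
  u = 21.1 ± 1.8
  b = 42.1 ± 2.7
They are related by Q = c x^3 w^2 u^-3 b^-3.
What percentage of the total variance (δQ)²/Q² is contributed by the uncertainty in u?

(δQ/Q)² = (1·δc/c)² + (3·δx/x)² + (2·δw/w)² + (-3·δu/u)² + (-3·δb/b)²
  c term: (1×0.105)² = 0.0111
  x term: (3×0.0612)² = 0.0337
  w term: (2×0.0681)² = 0.0186
  u term: (-3×0.0853)² = 0.0655
  b term: (-3×0.0641)² = 0.0370
Total = 0.166. Share from u = 0.0655/0.166 = 0.395.

39.5%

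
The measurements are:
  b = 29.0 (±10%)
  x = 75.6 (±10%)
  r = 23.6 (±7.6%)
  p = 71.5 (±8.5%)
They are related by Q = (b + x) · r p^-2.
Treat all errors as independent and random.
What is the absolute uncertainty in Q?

Let u = b + x = 105. δu = √(δb² + δx²) = √(8.41 + 57.2) = 8.10, so δu/u = 0.0774.
Q is then a monomial in u, r, p:
δQ/Q = √((δu/u)² + (1·δr/r)² + (-2·δp/p)²) = √(0.00599 + 0.00578 + 0.0289) = 0.202
Q = 0.483, so δQ = 0.202 × 0.483 = 0.0974.

0.0974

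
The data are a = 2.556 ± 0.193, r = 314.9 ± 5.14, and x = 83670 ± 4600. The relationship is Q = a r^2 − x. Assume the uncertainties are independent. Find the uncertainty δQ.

21400

Let p = a·r^2 = 253500. δp/p = √((1·δa/a)² + (2·δr/r)²) = √(0.00570 + 0.00107) = 0.0823, so δp = 20900.
Q = p − x: δQ = √(δp² + δx²) = √(4.35e+08 + 2.12e+07) = 21400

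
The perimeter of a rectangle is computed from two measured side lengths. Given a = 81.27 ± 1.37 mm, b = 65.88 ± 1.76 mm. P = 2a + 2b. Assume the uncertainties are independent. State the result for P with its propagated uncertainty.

294.3 ± 4.46 mm

Sums and differences: (δP)² = Σ (cᵢ δxᵢ)².
  (2·δa)² = 7.51;  (2·δb)² = 12.4
δP = √(19.9) = 4.46 mm
P = 294.3 mm.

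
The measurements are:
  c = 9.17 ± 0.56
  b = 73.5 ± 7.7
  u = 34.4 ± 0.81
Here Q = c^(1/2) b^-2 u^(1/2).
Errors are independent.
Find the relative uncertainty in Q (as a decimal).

0.212

Products/powers → add relative errors in quadrature, weighted by exponent:
  (½·δc/c)² = (0.5×0.0611)² = 0.000932;  (-2·δb/b)² = (-2×0.105)² = 0.0439;  (½·δu/u)² = (0.5×0.0235)² = 0.000139
δQ/Q = √(0.0450) = 0.212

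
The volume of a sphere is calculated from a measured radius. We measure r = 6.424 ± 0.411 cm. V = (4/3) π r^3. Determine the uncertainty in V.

Relative error in a monomial: (δV/V)² = Σ (nᵢ · δxᵢ/xᵢ)².
  (3·δr/r)² = (3×0.0640)² = 0.0368
δV/V = √(0.0368) = 0.192
V = 1110 cm^3, so δV = 0.192 × 1110 = 213 cm^3.

213 cm^3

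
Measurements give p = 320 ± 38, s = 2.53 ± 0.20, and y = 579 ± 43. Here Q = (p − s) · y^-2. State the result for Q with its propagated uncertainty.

0.000947 ± 0.000181

Let u = p − s = 317. δu = √(δp² + δs²) = √(1440 + 0.0400) = 38.0, so δu/u = 0.120.
Q is then a monomial in u, y:
δQ/Q = √((δu/u)² + (-2·δy/y)²) = √(0.0143 + 0.0221) = 0.191
Q = 0.000947, so δQ = 0.191 × 0.000947 = 0.000181.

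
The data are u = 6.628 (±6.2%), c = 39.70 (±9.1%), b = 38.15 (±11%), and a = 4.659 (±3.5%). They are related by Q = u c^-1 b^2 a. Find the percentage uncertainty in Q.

For a monomial Q ∝ u, c^-1, b^2, a, fractional errors add in quadrature:
  (1·δu/u)² = (1×0.0620)² = 0.00384;  (-1·δc/c)² = (-1×0.0910)² = 0.00828;  (2·δb/b)² = (2×0.110)² = 0.0484;  (1·δa/a)² = (1×0.0350)² = 0.00123
δQ/Q = √(0.0617) = 0.248

24.8%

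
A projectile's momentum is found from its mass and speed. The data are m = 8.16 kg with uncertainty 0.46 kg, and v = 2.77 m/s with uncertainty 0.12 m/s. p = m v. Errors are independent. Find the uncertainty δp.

1.61 kg·m/s

Relative error in a monomial: (δp/p)² = Σ (nᵢ · δxᵢ/xᵢ)².
  (1·δm/m)² = (1×0.0564)² = 0.00318;  (1·δv/v)² = (1×0.0433)² = 0.00188
δp/p = √(0.00505) = 0.0711
p = 22.6 kg·m/s, so δp = 0.0711 × 22.6 = 1.61 kg·m/s.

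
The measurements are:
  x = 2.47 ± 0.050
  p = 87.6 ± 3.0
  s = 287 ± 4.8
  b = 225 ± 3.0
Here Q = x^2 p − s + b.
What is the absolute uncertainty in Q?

28.9

Let w = x^2·p = 534. δw/w = √((2·δx/x)² + (1·δp/p)²) = √(0.00164 + 0.00117) = 0.0530, so δw = 28.3.
Q = w − s + b: δQ = √(δw² + δs² + δb²) = √(803 + 23.0 + 9.00) = 28.9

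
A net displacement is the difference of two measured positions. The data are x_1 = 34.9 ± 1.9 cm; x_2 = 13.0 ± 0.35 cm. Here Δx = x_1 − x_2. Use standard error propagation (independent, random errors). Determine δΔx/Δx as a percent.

Sums and differences: (δΔx)² = Σ (cᵢ δxᵢ)².
  (δx_1)² = 3.61;  (δx_2)² = 0.122
δΔx = √(3.73) = 1.93 cm
Δx = 21.9 cm, so δΔx/Δx = 1.93/21.9 = 0.0882.

8.82%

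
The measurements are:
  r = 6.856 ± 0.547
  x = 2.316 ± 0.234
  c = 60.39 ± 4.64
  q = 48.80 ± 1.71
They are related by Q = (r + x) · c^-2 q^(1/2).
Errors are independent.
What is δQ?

Let u = r + x = 9.172. δu = √(δr² + δx²) = √(0.299 + 0.0548) = 0.595, so δu/u = 0.0649.
Q is then a monomial in u, c, q:
δQ/Q = √((δu/u)² + (-2·δc/c)² + (½·δq/q)²) = √(0.00421 + 0.0236 + 0.000307) = 0.168
Q = 0.01757, so δQ = 0.168 × 0.01757 = 0.00295.

0.00295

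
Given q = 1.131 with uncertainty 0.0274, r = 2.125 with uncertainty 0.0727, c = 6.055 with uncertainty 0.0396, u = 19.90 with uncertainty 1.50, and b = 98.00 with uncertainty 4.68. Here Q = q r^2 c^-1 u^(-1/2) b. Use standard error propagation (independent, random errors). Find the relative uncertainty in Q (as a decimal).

Each factor contributes (exponent × relative error)² to (δQ/Q)²:
  (1·δq/q)² = (1×0.0242)² = 0.000587;  (2·δr/r)² = (2×0.0342)² = 0.00468;  (-1·δc/c)² = (-1×0.00654)² = 4.28e-05;  (−½·δu/u)² = (-0.5×0.0754)² = 0.00142;  (1·δb/b)² = (1×0.0478)² = 0.00228
δQ/Q = √(0.00901) = 0.0949

0.0949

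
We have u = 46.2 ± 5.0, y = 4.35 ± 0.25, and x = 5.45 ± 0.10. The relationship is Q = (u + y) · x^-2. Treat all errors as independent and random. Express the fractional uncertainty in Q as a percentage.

10.6%

Let w = u + y = 50.6. δw = √(δu² + δy²) = √(25.0 + 0.0625) = 5.01, so δw/w = 0.0990.
Q is then a monomial in w, x:
δQ/Q = √((δw/w)² + (-2·δx/x)²) = √(0.00981 + 0.00135) = 0.106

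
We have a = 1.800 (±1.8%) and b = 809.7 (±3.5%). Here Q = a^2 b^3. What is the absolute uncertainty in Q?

Products/powers → add relative errors in quadrature, weighted by exponent:
  (2·δa/a)² = (2×0.0180)² = 0.00130;  (3·δb/b)² = (3×0.0350)² = 0.0110
δQ/Q = √(0.0123) = 0.111
Q = 1.72e+09, so δQ = 0.111 × 1.72e+09 = 1.91e+08.

1.91e+08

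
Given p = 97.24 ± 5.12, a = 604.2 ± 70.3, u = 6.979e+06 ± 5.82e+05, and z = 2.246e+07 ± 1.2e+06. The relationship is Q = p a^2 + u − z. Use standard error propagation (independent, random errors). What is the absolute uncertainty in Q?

Let w = p·a^2 = 3.55e+07. δw/w = √((1·δp/p)² + (2·δa/a)²) = √(0.00277 + 0.0542) = 0.239, so δw = 8.47e+06.
Q = w + u − z: δQ = √(δw² + δu² + δz²) = √(7.17e+13 + 3.39e+11 + 1.44e+12) = 8.57e+06

8.57e+06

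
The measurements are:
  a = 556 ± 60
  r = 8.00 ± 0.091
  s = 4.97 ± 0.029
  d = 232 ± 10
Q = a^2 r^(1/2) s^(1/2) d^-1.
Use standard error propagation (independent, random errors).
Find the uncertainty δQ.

Q is a product of powers, so relative uncertainties combine in quadrature:
  (2·δa/a)² = (2×0.108)² = 0.0466;  (½·δr/r)² = (0.5×0.0114)² = 3.23e-05;  (½·δs/s)² = (0.5×0.00584)² = 8.51e-06;  (-1·δd/d)² = (-1×0.0431)² = 0.00186
δQ/Q = √(0.0485) = 0.220
Q = 8400, so δQ = 0.220 × 8400 = 1850.

1850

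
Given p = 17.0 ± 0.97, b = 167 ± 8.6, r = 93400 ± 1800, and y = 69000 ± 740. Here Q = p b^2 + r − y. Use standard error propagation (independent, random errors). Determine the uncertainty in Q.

Let w = p·b^2 = 4.74e+05. δw/w = √((1·δp/p)² + (2·δb/b)²) = √(0.00326 + 0.0106) = 0.118, so δw = 55800.
Q = w + r − y: δQ = √(δw² + δr² + δy²) = √(3.12e+09 + 3.24e+06 + 5.48e+05) = 55900

55900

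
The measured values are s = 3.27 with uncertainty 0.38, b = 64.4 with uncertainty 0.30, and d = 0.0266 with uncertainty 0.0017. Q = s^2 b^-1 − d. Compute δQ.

0.0386

Let p = s^2·b^-1 = 0.166. δp/p = √((2·δs/s)² + (-1·δb/b)²) = √(0.0540 + 2.17e-05) = 0.232, so δp = 0.0386.
Q = p − d: δQ = √(δp² + δd²) = √(0.00149 + 2.89e-06) = 0.0386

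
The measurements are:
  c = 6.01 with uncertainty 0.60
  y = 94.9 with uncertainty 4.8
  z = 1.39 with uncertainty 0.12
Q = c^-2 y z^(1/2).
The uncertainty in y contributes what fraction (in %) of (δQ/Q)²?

5.78%

(δQ/Q)² = (-2·δc/c)² + (1·δy/y)² + (½·δz/z)²
  c term: (-2×0.0998)² = 0.0399
  y term: (1×0.0506)² = 0.00256
  z term: (0.5×0.0863)² = 0.00186
Total = 0.0443. Share from y = 0.00256/0.0443 = 0.0578.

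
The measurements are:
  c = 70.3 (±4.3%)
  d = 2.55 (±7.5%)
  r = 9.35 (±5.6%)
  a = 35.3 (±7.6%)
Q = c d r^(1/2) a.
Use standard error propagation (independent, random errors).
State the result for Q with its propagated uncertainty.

19300 ± 2290

Each factor contributes (exponent × relative error)² to (δQ/Q)²:
  (1·δc/c)² = (1×0.0430)² = 0.00185;  (1·δd/d)² = (1×0.0750)² = 0.00562;  (½·δr/r)² = (0.5×0.0560)² = 0.000784;  (1·δa/a)² = (1×0.0760)² = 0.00578
δQ/Q = √(0.0140) = 0.118
Q = 19300, so δQ = 0.118 × 19300 = 2290.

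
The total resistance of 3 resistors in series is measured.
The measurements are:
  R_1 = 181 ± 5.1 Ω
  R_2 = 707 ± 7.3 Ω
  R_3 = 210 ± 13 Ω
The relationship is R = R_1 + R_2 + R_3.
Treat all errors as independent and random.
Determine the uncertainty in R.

15.8 Ω

Sums and differences: (δR)² = Σ (cᵢ δxᵢ)².
  (δR_1)² = 26.0;  (δR_2)² = 53.3;  (δR_3)² = 169
δR = √(248) = 15.8 Ω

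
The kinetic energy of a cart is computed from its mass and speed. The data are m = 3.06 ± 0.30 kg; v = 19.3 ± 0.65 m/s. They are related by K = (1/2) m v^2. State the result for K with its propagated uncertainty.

Since K is a product/quotient, work with relative uncertainties:
  (1·δm/m)² = (1×0.0980)² = 0.00961;  (2·δv/v)² = (2×0.0337)² = 0.00454
δK/K = √(0.0141) = 0.119
K = 570 J, so δK = 0.119 × 570 = 67.8 J.

570 ± 67.8 J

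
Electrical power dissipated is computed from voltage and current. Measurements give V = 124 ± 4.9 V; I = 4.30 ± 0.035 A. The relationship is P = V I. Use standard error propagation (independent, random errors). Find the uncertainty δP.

For a monomial P ∝ V, I, fractional errors add in quadrature:
  (1·δV/V)² = (1×0.0395)² = 0.00156;  (1·δI/I)² = (1×0.00814)² = 6.63e-05
δP/P = √(0.00163) = 0.0403
P = 533 W, so δP = 0.0403 × 533 = 21.5 W.

21.5 W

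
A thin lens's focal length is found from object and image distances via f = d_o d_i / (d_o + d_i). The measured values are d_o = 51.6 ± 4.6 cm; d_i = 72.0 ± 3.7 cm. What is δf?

1.69 cm

∂f/∂d_o = (d_i/(d_o+d_i))² = 0.339;  ∂f/∂d_i = (d_o/(d_o+d_i))² = 0.174
δf = √((∂f/∂d_o · δd_o)² + (∂f/∂d_i · δd_i)²) = √(2.44 + 0.416) = 1.69 cm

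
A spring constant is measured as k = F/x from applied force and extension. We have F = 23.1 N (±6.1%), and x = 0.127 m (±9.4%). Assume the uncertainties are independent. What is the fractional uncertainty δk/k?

Each factor contributes (exponent × relative error)² to (δk/k)²:
  (1·δF/F)² = (1×0.0610)² = 0.00372;  (-1·δx/x)² = (-1×0.0940)² = 0.00884
δk/k = √(0.0126) = 0.112

0.112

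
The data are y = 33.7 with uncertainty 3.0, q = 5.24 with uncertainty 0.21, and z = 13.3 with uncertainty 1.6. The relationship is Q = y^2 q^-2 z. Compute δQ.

Each factor contributes (exponent × relative error)² to (δQ/Q)²:
  (2·δy/y)² = (2×0.0890)² = 0.0317;  (-2·δq/q)² = (-2×0.0401)² = 0.00642;  (1·δz/z)² = (1×0.120)² = 0.0145
δQ/Q = √(0.0526) = 0.229
Q = 550, so δQ = 0.229 × 550 = 126.

126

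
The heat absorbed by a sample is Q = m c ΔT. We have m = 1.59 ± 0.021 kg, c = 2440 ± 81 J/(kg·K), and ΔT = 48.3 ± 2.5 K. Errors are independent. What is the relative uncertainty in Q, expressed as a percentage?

Since Q is a product/quotient, work with relative uncertainties:
  (1·δm/m)² = (1×0.0132)² = 0.000174;  (1·δc/c)² = (1×0.0332)² = 0.00110;  (1·δΔT/ΔT)² = (1×0.0518)² = 0.00268
δQ/Q = √(0.00396) = 0.0629

6.29%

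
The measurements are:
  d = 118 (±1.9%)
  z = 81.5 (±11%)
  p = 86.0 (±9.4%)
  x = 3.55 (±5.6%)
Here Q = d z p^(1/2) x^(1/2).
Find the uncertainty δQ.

20900

Each factor contributes (exponent × relative error)² to (δQ/Q)²:
  (1·δd/d)² = (1×0.0190)² = 0.000361;  (1·δz/z)² = (1×0.110)² = 0.0121;  (½·δp/p)² = (0.5×0.0940)² = 0.00221;  (½·δx/x)² = (0.5×0.0560)² = 0.000784
δQ/Q = √(0.0155) = 0.124
Q = 1.68e+05, so δQ = 0.124 × 1.68e+05 = 20900.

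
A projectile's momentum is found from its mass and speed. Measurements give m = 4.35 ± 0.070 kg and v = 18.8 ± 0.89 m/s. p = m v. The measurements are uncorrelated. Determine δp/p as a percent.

Each factor contributes (exponent × relative error)² to (δp/p)²:
  (1·δm/m)² = (1×0.0161)² = 0.000259;  (1·δv/v)² = (1×0.0473)² = 0.00224
δp/p = √(0.00250) = 0.0500

5.00%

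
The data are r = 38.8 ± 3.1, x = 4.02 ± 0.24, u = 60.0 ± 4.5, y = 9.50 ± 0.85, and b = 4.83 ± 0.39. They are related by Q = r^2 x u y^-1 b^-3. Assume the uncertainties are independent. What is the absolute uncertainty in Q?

Products/powers → add relative errors in quadrature, weighted by exponent:
  (2·δr/r)² = (2×0.0799)² = 0.0255;  (1·δx/x)² = (1×0.0597)² = 0.00356;  (1·δu/u)² = (1×0.0750)² = 0.00562;  (-1·δy/y)² = (-1×0.0895)² = 0.00801;  (-3·δb/b)² = (-3×0.0807)² = 0.0587
δQ/Q = √(0.101) = 0.318
Q = 339, so δQ = 0.318 × 339 = 108.

108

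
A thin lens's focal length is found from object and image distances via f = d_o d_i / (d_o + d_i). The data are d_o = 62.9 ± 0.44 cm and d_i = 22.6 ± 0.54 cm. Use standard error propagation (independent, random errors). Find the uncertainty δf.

0.294 cm

∂f/∂d_o = (d_i/(d_o+d_i))² = 0.0699;  ∂f/∂d_i = (d_o/(d_o+d_i))² = 0.541
δf = √((∂f/∂d_o · δd_o)² + (∂f/∂d_i · δd_i)²) = √(0.000945 + 0.0854) = 0.294 cm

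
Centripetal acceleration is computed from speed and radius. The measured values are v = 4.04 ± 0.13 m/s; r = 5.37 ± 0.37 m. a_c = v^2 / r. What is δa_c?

Since a_c is a product/quotient, work with relative uncertainties:
  (2·δv/v)² = (2×0.0322)² = 0.00414;  (-1·δr/r)² = (-1×0.0689)² = 0.00475
δa_c/a_c = √(0.00889) = 0.0943
a_c = 3.04 m/s^2, so δa_c = 0.0943 × 3.04 = 0.287 m/s^2.

0.287 m/s^2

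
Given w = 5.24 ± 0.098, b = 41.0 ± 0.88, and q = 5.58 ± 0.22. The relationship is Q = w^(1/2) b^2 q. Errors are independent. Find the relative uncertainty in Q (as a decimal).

0.0590

Products/powers → add relative errors in quadrature, weighted by exponent:
  (½·δw/w)² = (0.5×0.0187)² = 8.74e-05;  (2·δb/b)² = (2×0.0215)² = 0.00184;  (1·δq/q)² = (1×0.0394)² = 0.00155
δQ/Q = √(0.00348) = 0.0590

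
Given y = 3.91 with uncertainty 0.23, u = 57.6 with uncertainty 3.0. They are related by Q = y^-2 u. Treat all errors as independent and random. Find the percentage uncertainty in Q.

12.9%

Products/powers → add relative errors in quadrature, weighted by exponent:
  (-2·δy/y)² = (-2×0.0588)² = 0.0138;  (1·δu/u)² = (1×0.0521)² = 0.00271
δQ/Q = √(0.0166) = 0.129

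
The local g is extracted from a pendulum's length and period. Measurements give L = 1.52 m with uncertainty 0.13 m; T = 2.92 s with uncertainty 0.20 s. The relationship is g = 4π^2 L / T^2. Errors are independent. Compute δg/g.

Since g is a product/quotient, work with relative uncertainties:
  (1·δL/L)² = (1×0.0855)² = 0.00731;  (-2·δT/T)² = (-2×0.0685)² = 0.0188
δg/g = √(0.0261) = 0.161

0.161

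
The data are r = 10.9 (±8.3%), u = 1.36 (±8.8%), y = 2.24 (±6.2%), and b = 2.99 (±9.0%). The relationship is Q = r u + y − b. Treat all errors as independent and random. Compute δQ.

Let p = r·u = 14.8. δp/p = √((1·δr/r)² + (1·δu/u)²) = √(0.00689 + 0.00774) = 0.121, so δp = 1.79.
Q = p + y − b: δQ = √(δp² + δy² + δb²) = √(3.22 + 0.0193 + 0.0724) = 1.82

1.82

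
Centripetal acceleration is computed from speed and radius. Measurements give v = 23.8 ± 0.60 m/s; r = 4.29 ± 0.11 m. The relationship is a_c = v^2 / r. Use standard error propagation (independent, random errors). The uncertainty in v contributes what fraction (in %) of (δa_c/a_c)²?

(δa_c/a_c)² = (2·δv/v)² + (-1·δr/r)²
  v term: (2×0.0252)² = 0.00254
  r term: (-1×0.0256)² = 0.000657
Total = 0.00320. Share from v = 0.00254/0.00320 = 0.795.

79.5%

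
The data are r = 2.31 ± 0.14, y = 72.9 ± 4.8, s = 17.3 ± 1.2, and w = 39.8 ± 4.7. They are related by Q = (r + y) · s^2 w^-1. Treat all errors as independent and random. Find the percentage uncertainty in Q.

Let u = r + y = 75.2. δu = √(δr² + δy²) = √(0.0196 + 23.0) = 4.80, so δu/u = 0.0638.
Q is then a monomial in u, s, w:
δQ/Q = √((δu/u)² + (2·δs/s)² + (-1·δw/w)²) = √(0.00408 + 0.0192 + 0.0139) = 0.193

19.3%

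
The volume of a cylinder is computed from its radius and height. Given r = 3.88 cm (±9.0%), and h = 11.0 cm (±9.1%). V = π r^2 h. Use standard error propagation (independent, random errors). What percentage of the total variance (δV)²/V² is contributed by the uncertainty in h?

(δV/V)² = (2·δr/r)² + (1·δh/h)²
  r term: (2×0.0900)² = 0.0324
  h term: (1×0.0910)² = 0.00828
Total = 0.0407. Share from h = 0.00828/0.0407 = 0.204.

20.4%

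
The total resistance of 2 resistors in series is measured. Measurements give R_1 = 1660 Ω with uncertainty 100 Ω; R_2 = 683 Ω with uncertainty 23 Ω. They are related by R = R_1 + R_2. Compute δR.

103 Ω

Sums and differences: (δR)² = Σ (cᵢ δxᵢ)².
  (δR_1)² = 10000;  (δR_2)² = 529
δR = √(10500) = 103 Ω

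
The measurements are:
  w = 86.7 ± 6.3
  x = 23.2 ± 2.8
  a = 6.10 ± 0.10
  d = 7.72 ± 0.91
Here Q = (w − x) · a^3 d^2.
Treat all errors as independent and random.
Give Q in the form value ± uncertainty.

(8.59 ± 2.27) × 10^5

Let u = w − x = 63.5. δu = √(δw² + δx²) = √(39.7 + 7.84) = 6.89, so δu/u = 0.109.
Q is then a monomial in u, a, d:
δQ/Q = √((δu/u)² + (3·δa/a)² + (2·δd/d)²) = √(0.0118 + 0.00242 + 0.0556) = 0.264
Q = 8.59e+05, so δQ = 0.264 × 8.59e+05 = 2.27e+05.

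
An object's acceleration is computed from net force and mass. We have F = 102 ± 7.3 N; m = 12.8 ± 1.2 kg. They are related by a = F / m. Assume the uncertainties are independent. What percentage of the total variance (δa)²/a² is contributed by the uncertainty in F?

(δa/a)² = (1·δF/F)² + (-1·δm/m)²
  F term: (1×0.0716)² = 0.00512
  m term: (-1×0.0937)² = 0.00879
Total = 0.0139. Share from F = 0.00512/0.0139 = 0.368.

36.8%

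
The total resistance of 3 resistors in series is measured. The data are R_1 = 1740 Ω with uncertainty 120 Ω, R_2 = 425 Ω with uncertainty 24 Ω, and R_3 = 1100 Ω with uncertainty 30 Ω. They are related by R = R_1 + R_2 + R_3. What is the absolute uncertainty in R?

126 Ω

For a sum/difference, combine absolute errors in quadrature:
  (δR_1)² = 14400;  (δR_2)² = 576;  (δR_3)² = 900
δR = √(15900) = 126 Ω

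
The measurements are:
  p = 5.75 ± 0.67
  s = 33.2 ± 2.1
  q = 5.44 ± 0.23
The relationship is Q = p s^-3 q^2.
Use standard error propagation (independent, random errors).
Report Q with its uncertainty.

0.00465 ± 0.00111

Q is a product of powers, so relative uncertainties combine in quadrature:
  (1·δp/p)² = (1×0.117)² = 0.0136;  (-3·δs/s)² = (-3×0.0633)² = 0.0360;  (2·δq/q)² = (2×0.0423)² = 0.00715
δQ/Q = √(0.0567) = 0.238
Q = 0.00465, so δQ = 0.238 × 0.00465 = 0.00111.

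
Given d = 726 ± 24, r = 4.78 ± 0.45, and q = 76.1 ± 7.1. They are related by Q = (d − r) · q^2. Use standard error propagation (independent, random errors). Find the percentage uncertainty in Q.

Let u = d − r = 721. δu = √(δd² + δr²) = √(576 + 0.203) = 24.0, so δu/u = 0.0333.
Q is then a monomial in u, q:
δQ/Q = √((δu/u)² + (2·δq/q)²) = √(0.00111 + 0.0348) = 0.190

19.0%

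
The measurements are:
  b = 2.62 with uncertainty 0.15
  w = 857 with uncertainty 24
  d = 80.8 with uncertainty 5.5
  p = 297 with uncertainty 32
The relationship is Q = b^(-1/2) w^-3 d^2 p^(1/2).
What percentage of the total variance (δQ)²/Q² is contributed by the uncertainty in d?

(δQ/Q)² = (−½·δb/b)² + (-3·δw/w)² + (2·δd/d)² + (½·δp/p)²
  b term: (-0.5×0.0573)² = 0.000819
  w term: (-3×0.0280)² = 0.00706
  d term: (2×0.0681)² = 0.0185
  p term: (0.5×0.108)² = 0.00290
Total = 0.0293. Share from d = 0.0185/0.0293 = 0.632.

63.2%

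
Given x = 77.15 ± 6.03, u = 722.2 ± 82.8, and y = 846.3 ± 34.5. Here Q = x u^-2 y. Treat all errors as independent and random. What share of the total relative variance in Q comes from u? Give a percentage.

87.1%

(δQ/Q)² = (1·δx/x)² + (-2·δu/u)² + (1·δy/y)²
  x term: (1×0.0782)² = 0.00611
  u term: (-2×0.115)² = 0.0526
  y term: (1×0.0408)² = 0.00166
Total = 0.0603. Share from u = 0.0526/0.0603 = 0.871.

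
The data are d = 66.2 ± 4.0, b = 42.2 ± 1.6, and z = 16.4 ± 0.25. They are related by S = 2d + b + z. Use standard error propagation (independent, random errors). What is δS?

S is a linear combination, so absolute uncertainties add in quadrature:
  (2·δd)² = 64.0;  (δb)² = 2.56;  (δz)² = 0.0625
δS = √(66.6) = 8.16

8.16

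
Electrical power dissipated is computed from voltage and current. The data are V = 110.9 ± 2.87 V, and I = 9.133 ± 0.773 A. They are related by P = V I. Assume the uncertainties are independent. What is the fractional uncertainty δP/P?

0.0885

Each factor contributes (exponent × relative error)² to (δP/P)²:
  (1·δV/V)² = (1×0.0259)² = 0.000670;  (1·δI/I)² = (1×0.0846)² = 0.00716
δP/P = √(0.00783) = 0.0885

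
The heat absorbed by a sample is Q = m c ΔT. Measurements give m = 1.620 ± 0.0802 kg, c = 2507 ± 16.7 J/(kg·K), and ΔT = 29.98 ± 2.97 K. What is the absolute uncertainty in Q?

13500 J

Relative error in a monomial: (δQ/Q)² = Σ (nᵢ · δxᵢ/xᵢ)².
  (1·δm/m)² = (1×0.0495)² = 0.00245;  (1·δc/c)² = (1×0.00666)² = 4.44e-05;  (1·δΔT/ΔT)² = (1×0.0991)² = 0.00981
δQ/Q = √(0.0123) = 0.111
Q = 121800 J, so δQ = 0.111 × 121800 = 13500 J.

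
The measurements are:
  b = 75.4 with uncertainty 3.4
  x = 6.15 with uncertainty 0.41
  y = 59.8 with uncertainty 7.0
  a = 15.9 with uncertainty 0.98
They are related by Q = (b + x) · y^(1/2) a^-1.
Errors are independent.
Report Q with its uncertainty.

Let u = b + x = 81.6. δu = √(δb² + δx²) = √(11.6 + 0.168) = 3.42, so δu/u = 0.0420.
Q is then a monomial in u, y, a:
δQ/Q = √((δu/u)² + (½·δy/y)² + (-1·δa/a)²) = √(0.00176 + 0.00343 + 0.00380) = 0.0948
Q = 39.7, so δQ = 0.0948 × 39.7 = 3.76.

39.7 ± 3.76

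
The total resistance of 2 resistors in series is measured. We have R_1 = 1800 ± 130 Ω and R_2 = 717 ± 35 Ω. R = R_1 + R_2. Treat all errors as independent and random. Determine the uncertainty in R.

Each term contributes (cᵢ δxᵢ)² to (δR)²:
  (δR_1)² = 16900;  (δR_2)² = 1220
δR = √(18100) = 135 Ω

135 Ω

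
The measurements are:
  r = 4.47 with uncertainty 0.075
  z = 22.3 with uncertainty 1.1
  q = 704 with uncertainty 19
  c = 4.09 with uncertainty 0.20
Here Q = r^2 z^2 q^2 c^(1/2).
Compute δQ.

Each factor contributes (exponent × relative error)² to (δQ/Q)²:
  (2·δr/r)² = (2×0.0168)² = 0.00113;  (2·δz/z)² = (2×0.0493)² = 0.00973;  (2·δq/q)² = (2×0.0270)² = 0.00291;  (½·δc/c)² = (0.5×0.0489)² = 0.000598
δQ/Q = √(0.0144) = 0.120
Q = 9.96e+09, so δQ = 0.120 × 9.96e+09 = 1.19e+09.

1.19e+09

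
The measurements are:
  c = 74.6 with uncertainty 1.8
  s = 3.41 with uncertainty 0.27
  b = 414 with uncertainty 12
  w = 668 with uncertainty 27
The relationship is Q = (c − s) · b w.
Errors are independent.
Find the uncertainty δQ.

Let u = c − s = 71.2. δu = √(δc² + δs²) = √(3.24 + 0.0729) = 1.82, so δu/u = 0.0256.
Q is then a monomial in u, b, w:
δQ/Q = √((δu/u)² + (1·δb/b)² + (1·δw/w)²) = √(0.000654 + 0.000840 + 0.00163) = 0.0559
Q = 1.97e+07, so δQ = 0.0559 × 1.97e+07 = 1.1e+06.

1.1e+06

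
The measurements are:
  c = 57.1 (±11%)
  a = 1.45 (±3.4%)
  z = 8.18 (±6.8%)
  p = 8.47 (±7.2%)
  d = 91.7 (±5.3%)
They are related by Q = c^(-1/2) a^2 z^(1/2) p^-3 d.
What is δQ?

0.0290

Each factor contributes (exponent × relative error)² to (δQ/Q)²:
  (−½·δc/c)² = (-0.5×0.110)² = 0.00302;  (2·δa/a)² = (2×0.0340)² = 0.00462;  (½·δz/z)² = (0.5×0.0680)² = 0.00116;  (-3·δp/p)² = (-3×0.0720)² = 0.0467;  (1·δd/d)² = (1×0.0530)² = 0.00281
δQ/Q = √(0.0583) = 0.241
Q = 0.120, so δQ = 0.241 × 0.120 = 0.0290.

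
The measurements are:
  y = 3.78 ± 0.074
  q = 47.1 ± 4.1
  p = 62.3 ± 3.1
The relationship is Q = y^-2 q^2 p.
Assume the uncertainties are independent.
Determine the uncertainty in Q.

For a monomial Q ∝ y^-2, q^2, p, fractional errors add in quadrature:
  (-2·δy/y)² = (-2×0.0196)² = 0.00153;  (2·δq/q)² = (2×0.0870)² = 0.0303;  (1·δp/p)² = (1×0.0498)² = 0.00248
δQ/Q = √(0.0343) = 0.185
Q = 9670, so δQ = 0.185 × 9670 = 1790.

1790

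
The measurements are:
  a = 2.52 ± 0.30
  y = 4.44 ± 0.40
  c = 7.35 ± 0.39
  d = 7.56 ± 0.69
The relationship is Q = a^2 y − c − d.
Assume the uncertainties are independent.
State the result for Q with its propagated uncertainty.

13.3 ± 7.22

Let p = a^2·y = 28.2. δp/p = √((2·δa/a)² + (1·δy/y)²) = √(0.0567 + 0.00812) = 0.255, so δp = 7.18.
Q = p − c − d: δQ = √(δp² + δc² + δd²) = √(51.5 + 0.152 + 0.476) = 7.22
Q = 13.3.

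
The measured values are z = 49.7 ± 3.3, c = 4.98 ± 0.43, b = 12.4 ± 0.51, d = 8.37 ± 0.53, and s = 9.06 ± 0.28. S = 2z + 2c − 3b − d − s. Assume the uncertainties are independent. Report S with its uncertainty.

Absolute uncertainties add in quadrature for a linear combination:
  (2·δz)² = 43.6;  (2·δc)² = 0.740;  (3·δb)² = 2.34;  (δd)² = 0.281;  (δs)² = 0.0784
δS = √(47.0) = 6.86
S = 54.7.

54.7 ± 6.86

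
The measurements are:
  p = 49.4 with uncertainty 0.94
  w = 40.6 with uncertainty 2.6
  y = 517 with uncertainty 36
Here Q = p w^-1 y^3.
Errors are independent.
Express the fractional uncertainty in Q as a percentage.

21.9%

For a monomial Q ∝ p, w^-1, y^3, fractional errors add in quadrature:
  (1·δp/p)² = (1×0.0190)² = 0.000362;  (-1·δw/w)² = (-1×0.0640)² = 0.00410;  (3·δy/y)² = (3×0.0696)² = 0.0436
δQ/Q = √(0.0481) = 0.219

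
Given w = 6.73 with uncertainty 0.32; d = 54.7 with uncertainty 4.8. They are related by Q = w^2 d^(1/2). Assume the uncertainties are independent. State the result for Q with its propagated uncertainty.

335 ± 35.1

Q is a product of powers, so relative uncertainties combine in quadrature:
  (2·δw/w)² = (2×0.0475)² = 0.00904;  (½·δd/d)² = (0.5×0.0878)² = 0.00193
δQ/Q = √(0.0110) = 0.105
Q = 335, so δQ = 0.105 × 335 = 35.1.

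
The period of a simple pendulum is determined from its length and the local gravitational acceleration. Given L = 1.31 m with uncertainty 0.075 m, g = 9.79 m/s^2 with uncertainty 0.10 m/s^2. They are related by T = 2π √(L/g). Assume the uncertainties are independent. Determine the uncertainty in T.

T is a product of powers, so relative uncertainties combine in quadrature:
  (½·δL/L)² = (0.5×0.0573)² = 0.000819;  (−½·δg/g)² = (-0.5×0.0102)² = 2.61e-05
δT/T = √(0.000846) = 0.0291
T = 2.30 s, so δT = 0.0291 × 2.30 = 0.0668 s.

0.0668 s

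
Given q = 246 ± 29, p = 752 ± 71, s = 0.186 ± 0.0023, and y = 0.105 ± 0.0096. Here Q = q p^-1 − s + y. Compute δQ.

Let w = q·p^-1 = 0.327. δw/w = √((1·δq/q)² + (-1·δp/p)²) = √(0.0139 + 0.00891) = 0.151, so δw = 0.0494.
Q = w − s + y: δQ = √(δw² + δs² + δy²) = √(0.00244 + 5.29e-06 + 9.22e-05) = 0.0504

0.0504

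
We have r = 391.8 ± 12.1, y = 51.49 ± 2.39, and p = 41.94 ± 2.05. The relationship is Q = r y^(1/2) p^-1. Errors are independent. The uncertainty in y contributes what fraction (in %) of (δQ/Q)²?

13.9%

(δQ/Q)² = (1·δr/r)² + (½·δy/y)² + (-1·δp/p)²
  r term: (1×0.0309)² = 0.000954
  y term: (0.5×0.0464)² = 0.000539
  p term: (-1×0.0489)² = 0.00239
Total = 0.00388. Share from y = 0.000539/0.00388 = 0.139.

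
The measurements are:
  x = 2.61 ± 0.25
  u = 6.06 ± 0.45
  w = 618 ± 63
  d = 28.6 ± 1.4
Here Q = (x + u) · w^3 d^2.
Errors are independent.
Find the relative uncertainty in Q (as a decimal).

Let h = x + u = 8.67. δh = √(δx² + δu²) = √(0.0625 + 0.203) = 0.515, so δh/h = 0.0594.
Q is then a monomial in h, w, d:
δQ/Q = √((δh/h)² + (3·δw/w)² + (2·δd/d)²) = √(0.00353 + 0.0935 + 0.00958) = 0.327

0.327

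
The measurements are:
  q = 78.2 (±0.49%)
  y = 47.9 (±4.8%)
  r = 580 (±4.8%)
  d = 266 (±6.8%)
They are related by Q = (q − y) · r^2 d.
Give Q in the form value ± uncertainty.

(2.71 ± 0.381) × 10^9

Let u = q − y = 30.3. δu = √(δq² + δy²) = √(0.147 + 5.29) = 2.33, so δu/u = 0.0769.
Q is then a monomial in u, r, d:
δQ/Q = √((δu/u)² + (2·δr/r)² + (1·δd/d)²) = √(0.00592 + 0.00922 + 0.00462) = 0.141
Q = 2.71e+09, so δQ = 0.141 × 2.71e+09 = 3.81e+08.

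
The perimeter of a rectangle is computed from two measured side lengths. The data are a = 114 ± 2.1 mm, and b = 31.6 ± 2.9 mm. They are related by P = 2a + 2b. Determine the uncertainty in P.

7.16 mm

For a sum/difference, combine absolute errors in quadrature:
  (2·δa)² = 17.6;  (2·δb)² = 33.6
δP = √(51.3) = 7.16 mm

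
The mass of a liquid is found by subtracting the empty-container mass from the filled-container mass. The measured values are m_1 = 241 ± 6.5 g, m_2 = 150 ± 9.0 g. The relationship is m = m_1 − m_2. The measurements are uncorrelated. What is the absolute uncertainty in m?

11.1 g

For a sum/difference, combine absolute errors in quadrature:
  (δm_1)² = 42.2;  (δm_2)² = 81.0
δm = √(123) = 11.1 g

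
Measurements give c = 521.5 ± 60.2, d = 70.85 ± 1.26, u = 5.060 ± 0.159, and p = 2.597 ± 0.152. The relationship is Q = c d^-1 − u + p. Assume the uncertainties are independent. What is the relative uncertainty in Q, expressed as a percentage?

18.1%

Let w = c·d^-1 = 7.361. δw/w = √((1·δc/c)² + (-1·δd/d)²) = √(0.0133 + 0.000316) = 0.117, so δw = 0.860.
Q = w − u + p: δQ = √(δw² + δu² + δp²) = √(0.739 + 0.0253 + 0.0231) = 0.887
Q = 4.898, so δQ/Q = 0.887/4.898 = 0.181.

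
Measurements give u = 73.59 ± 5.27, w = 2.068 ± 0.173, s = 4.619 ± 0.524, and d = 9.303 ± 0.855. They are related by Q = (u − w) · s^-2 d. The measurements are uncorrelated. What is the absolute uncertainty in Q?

Let h = u − w = 71.52. δh = √(δu² + δw²) = √(27.8 + 0.0299) = 5.27, so δh/h = 0.0737.
Q is then a monomial in h, s, d:
δQ/Q = √((δh/h)² + (-2·δs/s)² + (1·δd/d)²) = √(0.00544 + 0.0515 + 0.00845) = 0.256
Q = 31.19, so δQ = 0.256 × 31.19 = 7.97.

7.97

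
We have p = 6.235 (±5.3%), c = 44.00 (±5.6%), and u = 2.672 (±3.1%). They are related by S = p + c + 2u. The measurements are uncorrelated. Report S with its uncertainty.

Sums and differences: (δS)² = Σ (cᵢ δxᵢ)².
  (δp)² = 0.109;  (δc)² = 6.07;  (2·δu)² = 0.0274
δS = √(6.21) = 2.49
S = 55.58.

55.58 ± 2.49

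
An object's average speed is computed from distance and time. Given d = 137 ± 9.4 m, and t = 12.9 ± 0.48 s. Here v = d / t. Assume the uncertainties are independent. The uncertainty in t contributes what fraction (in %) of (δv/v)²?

22.7%

(δv/v)² = (1·δd/d)² + (-1·δt/t)²
  d term: (1×0.0686)² = 0.00471
  t term: (-1×0.0372)² = 0.00138
Total = 0.00609. Share from t = 0.00138/0.00609 = 0.227.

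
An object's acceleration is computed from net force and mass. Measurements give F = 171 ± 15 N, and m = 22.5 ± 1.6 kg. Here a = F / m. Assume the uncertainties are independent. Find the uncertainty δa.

0.858 m/s^2

Relative error in a monomial: (δa/a)² = Σ (nᵢ · δxᵢ/xᵢ)².
  (1·δF/F)² = (1×0.0877)² = 0.00769;  (-1·δm/m)² = (-1×0.0711)² = 0.00506
δa/a = √(0.0128) = 0.113
a = 7.60 m/s^2, so δa = 0.113 × 7.60 = 0.858 m/s^2.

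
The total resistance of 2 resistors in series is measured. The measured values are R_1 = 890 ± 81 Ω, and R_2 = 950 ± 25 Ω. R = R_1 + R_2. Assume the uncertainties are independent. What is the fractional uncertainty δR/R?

0.0461

Each term contributes (cᵢ δxᵢ)² to (δR)²:
  (δR_1)² = 6560;  (δR_2)² = 625
δR = √(7190) = 84.8 Ω
R = 1840 Ω, so δR/R = 84.8/1840 = 0.0461.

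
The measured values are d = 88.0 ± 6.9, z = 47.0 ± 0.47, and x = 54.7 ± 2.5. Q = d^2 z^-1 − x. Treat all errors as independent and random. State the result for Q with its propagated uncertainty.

110 ± 26.0

Let p = d^2·z^-1 = 165. δp/p = √((2·δd/d)² + (-1·δz/z)²) = √(0.0246 + 0.000100) = 0.157, so δp = 25.9.
Q = p − x: δQ = √(δp² + δx²) = √(670 + 6.25) = 26.0
Q = 110.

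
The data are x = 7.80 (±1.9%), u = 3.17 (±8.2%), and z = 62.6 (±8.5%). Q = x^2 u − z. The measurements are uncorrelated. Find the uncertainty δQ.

18.2

Let p = x^2·u = 193. δp/p = √((2·δx/x)² + (1·δu/u)²) = √(0.00144 + 0.00672) = 0.0904, so δp = 17.4.
Q = p − z: δQ = √(δp² + δz²) = √(304 + 28.3) = 18.2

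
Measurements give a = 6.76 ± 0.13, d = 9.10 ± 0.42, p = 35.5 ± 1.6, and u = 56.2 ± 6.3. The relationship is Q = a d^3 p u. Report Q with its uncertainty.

(1.02 ± 0.188) × 10^7

Each factor contributes (exponent × relative error)² to (δQ/Q)²:
  (1·δa/a)² = (1×0.0192)² = 0.000370;  (3·δd/d)² = (3×0.0462)² = 0.0192;  (1·δp/p)² = (1×0.0451)² = 0.00203;  (1·δu/u)² = (1×0.112)² = 0.0126
δQ/Q = √(0.0341) = 0.185
Q = 1.02e+07, so δQ = 0.185 × 1.02e+07 = 1.88e+06.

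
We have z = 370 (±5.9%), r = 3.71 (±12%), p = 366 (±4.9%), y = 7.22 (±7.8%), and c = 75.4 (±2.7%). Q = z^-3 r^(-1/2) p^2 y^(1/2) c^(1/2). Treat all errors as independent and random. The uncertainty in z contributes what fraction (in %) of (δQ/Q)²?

(δQ/Q)² = (-3·δz/z)² + (−½·δr/r)² + (2·δp/p)² + (½·δy/y)² + (½·δc/c)²
  z term: (-3×0.0590)² = 0.0313
  r term: (-0.5×0.120)² = 0.00360
  p term: (2×0.0490)² = 0.00960
  y term: (0.5×0.0780)² = 0.00152
  c term: (0.5×0.0270)² = 0.000182
Total = 0.0462. Share from z = 0.0313/0.0462 = 0.678.

67.8%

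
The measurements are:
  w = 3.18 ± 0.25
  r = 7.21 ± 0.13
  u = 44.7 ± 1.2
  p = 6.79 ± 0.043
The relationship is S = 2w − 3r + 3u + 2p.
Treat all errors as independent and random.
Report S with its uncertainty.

For a sum/difference, combine absolute errors in quadrature:
  (2·δw)² = 0.250;  (3·δr)² = 0.152;  (3·δu)² = 13.0;  (2·δp)² = 0.00740
δS = √(13.4) = 3.66
S = 132.

132 ± 3.66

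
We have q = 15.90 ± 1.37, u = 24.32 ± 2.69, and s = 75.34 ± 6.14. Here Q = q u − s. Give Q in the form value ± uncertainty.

311.3 ± 54.6

Let p = q·u = 386.7. δp/p = √((1·δq/q)² + (1·δu/u)²) = √(0.00742 + 0.0122) = 0.140, so δp = 54.2.
Q = p − s: δQ = √(δp² + δs²) = √(2940 + 37.7) = 54.6
Q = 311.3.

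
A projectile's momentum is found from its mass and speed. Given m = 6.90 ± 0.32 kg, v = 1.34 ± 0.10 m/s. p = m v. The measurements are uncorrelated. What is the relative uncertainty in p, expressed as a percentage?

p is a product of powers, so relative uncertainties combine in quadrature:
  (1·δm/m)² = (1×0.0464)² = 0.00215;  (1·δv/v)² = (1×0.0746)² = 0.00557
δp/p = √(0.00772) = 0.0879

8.79%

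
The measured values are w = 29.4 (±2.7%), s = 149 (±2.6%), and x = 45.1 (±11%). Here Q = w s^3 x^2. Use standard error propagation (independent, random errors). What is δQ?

4.65e+10

Q is a product of powers, so relative uncertainties combine in quadrature:
  (1·δw/w)² = (1×0.0270)² = 0.000729;  (3·δs/s)² = (3×0.0260)² = 0.00608;  (2·δx/x)² = (2×0.110)² = 0.0484
δQ/Q = √(0.0552) = 0.235
Q = 1.98e+11, so δQ = 0.235 × 1.98e+11 = 4.65e+10.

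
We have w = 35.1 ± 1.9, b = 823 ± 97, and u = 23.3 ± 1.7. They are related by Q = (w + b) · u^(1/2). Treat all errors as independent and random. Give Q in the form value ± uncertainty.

Let h = w + b = 858. δh = √(δw² + δb²) = √(3.61 + 9410) = 97.0, so δh/h = 0.113.
Q is then a monomial in h, u:
δQ/Q = √((δh/h)² + (½·δu/u)²) = √(0.0128 + 0.00133) = 0.119
Q = 4140, so δQ = 0.119 × 4140 = 492.

4140 ± 492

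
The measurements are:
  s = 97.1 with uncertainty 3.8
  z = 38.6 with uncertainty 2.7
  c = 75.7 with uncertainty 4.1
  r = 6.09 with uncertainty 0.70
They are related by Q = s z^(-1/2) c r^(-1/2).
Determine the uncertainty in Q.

Each factor contributes (exponent × relative error)² to (δQ/Q)²:
  (1·δs/s)² = (1×0.0391)² = 0.00153;  (−½·δz/z)² = (-0.5×0.0699)² = 0.00122;  (1·δc/c)² = (1×0.0542)² = 0.00293;  (−½·δr/r)² = (-0.5×0.115)² = 0.00330
δQ/Q = √(0.00899) = 0.0948
Q = 479, so δQ = 0.0948 × 479 = 45.5.

45.5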